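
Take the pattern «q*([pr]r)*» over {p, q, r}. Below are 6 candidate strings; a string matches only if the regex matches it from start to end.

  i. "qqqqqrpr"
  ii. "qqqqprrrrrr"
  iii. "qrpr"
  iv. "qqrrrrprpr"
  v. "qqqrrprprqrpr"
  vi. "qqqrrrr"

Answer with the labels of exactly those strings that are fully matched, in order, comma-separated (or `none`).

iv, vi

i → no match
ii → no match
iii → no match
iv → match
v → no match
vi → match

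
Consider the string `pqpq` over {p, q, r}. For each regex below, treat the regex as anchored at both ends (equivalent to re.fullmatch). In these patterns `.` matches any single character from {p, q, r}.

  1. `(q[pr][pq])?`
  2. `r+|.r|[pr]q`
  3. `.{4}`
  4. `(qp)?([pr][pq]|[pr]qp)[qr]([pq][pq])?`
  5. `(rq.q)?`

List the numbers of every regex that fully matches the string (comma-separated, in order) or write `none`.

1 → no match
2 → no match
3 → match
4 → match
5 → no match

3, 4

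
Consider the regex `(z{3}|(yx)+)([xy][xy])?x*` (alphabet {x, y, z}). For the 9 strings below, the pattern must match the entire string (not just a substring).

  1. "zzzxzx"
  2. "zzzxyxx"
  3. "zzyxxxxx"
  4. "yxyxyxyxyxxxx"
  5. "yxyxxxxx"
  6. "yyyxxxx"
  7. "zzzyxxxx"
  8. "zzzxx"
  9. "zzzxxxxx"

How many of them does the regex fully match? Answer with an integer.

1 → no match
2 → match
3 → no match
4 → match
5 → match
6 → no match
7 → match
8 → match
9 → match
Total matched: 6

6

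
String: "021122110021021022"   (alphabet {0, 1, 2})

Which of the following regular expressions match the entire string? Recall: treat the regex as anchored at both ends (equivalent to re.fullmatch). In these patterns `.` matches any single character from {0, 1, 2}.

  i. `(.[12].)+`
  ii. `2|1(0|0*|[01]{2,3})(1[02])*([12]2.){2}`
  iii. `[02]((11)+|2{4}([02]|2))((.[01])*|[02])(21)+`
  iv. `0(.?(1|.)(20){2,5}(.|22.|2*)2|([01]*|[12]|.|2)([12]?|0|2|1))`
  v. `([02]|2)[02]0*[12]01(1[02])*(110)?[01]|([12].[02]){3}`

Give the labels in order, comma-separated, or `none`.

i

i → match
ii → no match
iii → no match — must end with "21"
iv → no match
v → no match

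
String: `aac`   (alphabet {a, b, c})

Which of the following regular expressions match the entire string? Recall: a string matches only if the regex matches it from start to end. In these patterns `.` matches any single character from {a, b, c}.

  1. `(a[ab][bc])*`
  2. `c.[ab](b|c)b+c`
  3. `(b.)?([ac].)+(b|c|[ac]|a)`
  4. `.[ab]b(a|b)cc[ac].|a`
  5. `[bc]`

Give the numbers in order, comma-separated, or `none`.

1, 3

1 → match
2 → no match — must start with `c`
3 → match
4 → no match
5 → no match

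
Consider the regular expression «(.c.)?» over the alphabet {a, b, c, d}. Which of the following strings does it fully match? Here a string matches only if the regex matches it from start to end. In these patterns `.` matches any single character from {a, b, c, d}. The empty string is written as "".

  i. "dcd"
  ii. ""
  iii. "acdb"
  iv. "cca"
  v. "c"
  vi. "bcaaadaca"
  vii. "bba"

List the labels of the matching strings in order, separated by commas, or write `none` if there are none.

i → match
ii → match
iii → no match
iv → match
v → no match
vi → no match
vii → no match

i, ii, iv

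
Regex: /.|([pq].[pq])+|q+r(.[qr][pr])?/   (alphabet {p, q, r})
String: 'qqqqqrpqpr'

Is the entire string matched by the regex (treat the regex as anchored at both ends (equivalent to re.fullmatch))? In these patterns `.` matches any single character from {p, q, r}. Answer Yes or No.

No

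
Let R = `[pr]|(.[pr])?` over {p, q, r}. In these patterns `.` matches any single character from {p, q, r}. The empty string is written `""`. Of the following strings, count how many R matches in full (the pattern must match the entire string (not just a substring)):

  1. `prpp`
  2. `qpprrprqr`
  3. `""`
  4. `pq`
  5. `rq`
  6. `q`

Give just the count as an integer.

1. `prpp` → no match
2. `qpprrprqr` → no match
3. `""` → match
4. `pq` → no match
5. `rq` → no match
6. `q` → no match
Total matched: 1

1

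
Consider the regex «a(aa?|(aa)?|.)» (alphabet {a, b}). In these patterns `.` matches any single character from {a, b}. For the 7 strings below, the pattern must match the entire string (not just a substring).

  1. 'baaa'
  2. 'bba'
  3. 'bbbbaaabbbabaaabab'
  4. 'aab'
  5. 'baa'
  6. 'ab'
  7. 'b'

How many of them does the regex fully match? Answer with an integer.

1

1. 'baaa' → no match — must start with 'a'
2. 'bba' → no match — must start with 'a'
3 → no match — must start with 'a'
4. 'aab' → no match
5. 'baa' → no match — must start with 'a'
6. 'ab' → match
7. 'b' → no match — must start with 'a'
Total matched: 1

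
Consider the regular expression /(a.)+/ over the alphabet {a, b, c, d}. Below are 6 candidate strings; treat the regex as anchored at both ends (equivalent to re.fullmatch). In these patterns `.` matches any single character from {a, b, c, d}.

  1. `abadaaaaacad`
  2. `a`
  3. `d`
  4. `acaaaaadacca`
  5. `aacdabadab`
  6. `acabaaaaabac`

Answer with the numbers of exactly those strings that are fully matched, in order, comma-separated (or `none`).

1, 6

1 → match
2 → no match
3 → no match — must start with `a`
4 → no match
5 → no match
6 → match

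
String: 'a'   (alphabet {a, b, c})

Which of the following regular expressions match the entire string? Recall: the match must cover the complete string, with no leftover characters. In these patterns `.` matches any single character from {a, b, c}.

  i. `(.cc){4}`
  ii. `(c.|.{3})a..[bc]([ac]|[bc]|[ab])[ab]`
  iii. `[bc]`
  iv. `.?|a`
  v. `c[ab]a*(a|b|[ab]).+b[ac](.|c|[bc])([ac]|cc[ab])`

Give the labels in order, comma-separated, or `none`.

iv

i → no match — must end with 'cc'
ii → no match
iii → no match
iv → match
v → no match — must start with 'c'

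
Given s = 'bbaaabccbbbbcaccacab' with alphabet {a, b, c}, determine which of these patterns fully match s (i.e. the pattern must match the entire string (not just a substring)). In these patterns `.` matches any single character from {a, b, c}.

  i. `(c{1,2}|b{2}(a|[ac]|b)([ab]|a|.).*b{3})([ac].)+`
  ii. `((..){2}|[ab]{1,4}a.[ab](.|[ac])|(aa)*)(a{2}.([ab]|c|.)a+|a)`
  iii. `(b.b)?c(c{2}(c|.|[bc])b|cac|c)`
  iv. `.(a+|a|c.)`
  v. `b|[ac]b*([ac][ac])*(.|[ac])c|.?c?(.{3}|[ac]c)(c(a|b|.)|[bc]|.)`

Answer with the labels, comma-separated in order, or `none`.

i

i → match
ii → no match — must end with 'a'
iii → no match
iv → no match
v → no match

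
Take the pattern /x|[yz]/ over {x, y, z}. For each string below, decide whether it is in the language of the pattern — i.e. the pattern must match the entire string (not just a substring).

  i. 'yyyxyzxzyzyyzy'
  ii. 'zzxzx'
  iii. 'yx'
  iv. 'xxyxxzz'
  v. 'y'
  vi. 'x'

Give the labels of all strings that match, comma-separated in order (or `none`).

v, vi

i → no match
ii → no match
iii → no match
iv → no match
v → match
vi → match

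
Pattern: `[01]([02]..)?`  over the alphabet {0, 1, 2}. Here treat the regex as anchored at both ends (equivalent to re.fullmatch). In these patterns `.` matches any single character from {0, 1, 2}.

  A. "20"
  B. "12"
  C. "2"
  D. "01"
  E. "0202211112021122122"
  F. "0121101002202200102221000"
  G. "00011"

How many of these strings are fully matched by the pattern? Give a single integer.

0

A → no match
B → no match
C → no match
D → no match
E → no match
F → no match
G → no match
Total matched: 0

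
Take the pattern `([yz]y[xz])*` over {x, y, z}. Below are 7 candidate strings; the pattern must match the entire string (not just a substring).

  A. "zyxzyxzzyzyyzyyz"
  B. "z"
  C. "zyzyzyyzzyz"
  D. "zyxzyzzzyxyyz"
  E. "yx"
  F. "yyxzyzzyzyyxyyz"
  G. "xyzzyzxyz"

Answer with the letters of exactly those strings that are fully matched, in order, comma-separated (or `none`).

A → no match
B. "z" → no match
C. "zyzyzyyzzyz" → no match
D → no match
E. "yx" → no match
F → match
G. "xyzzyzxyz" → no match

F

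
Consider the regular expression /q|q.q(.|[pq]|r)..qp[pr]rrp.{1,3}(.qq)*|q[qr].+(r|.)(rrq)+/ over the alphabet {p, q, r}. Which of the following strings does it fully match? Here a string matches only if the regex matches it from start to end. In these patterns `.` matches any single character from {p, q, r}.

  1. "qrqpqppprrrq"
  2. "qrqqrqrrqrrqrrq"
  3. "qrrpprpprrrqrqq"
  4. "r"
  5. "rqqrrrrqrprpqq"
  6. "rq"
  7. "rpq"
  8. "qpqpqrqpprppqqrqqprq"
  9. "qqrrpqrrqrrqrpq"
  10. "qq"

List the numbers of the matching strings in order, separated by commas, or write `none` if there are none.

1, 2

1 → match
2 → match
3 → no match
4 → no match — must start with "q"
5 → no match — must start with "q"
6 → no match — must start with "q"
7 → no match — must start with "q"
8 → no match
9 → no match
10 → no match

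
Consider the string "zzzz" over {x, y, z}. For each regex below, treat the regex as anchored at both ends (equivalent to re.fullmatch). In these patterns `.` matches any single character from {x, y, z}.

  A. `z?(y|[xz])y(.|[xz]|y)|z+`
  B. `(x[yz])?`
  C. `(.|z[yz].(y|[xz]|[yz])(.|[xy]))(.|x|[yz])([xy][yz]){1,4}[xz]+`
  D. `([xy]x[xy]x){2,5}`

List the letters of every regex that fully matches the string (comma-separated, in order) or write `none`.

A

A → match
B → no match
C → no match
D → no match — must end with "x"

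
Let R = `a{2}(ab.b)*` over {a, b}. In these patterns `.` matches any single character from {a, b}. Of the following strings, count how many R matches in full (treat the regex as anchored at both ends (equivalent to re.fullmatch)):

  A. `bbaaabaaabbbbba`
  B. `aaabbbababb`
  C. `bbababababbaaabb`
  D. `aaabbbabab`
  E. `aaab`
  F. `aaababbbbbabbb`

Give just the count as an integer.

A → no match — must start with `a`
B → no match
C → no match — must start with `a`
D → match
E → no match
F → no match
Total matched: 1

1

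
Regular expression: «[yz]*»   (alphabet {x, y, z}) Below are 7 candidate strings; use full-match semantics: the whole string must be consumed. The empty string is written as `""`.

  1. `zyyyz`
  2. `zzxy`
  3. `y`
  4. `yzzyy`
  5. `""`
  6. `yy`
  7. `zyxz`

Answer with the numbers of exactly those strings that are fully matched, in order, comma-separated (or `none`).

1, 3, 4, 5, 6

1 → match
2 → no match
3 → match
4 → match
5 → match
6 → match
7 → no match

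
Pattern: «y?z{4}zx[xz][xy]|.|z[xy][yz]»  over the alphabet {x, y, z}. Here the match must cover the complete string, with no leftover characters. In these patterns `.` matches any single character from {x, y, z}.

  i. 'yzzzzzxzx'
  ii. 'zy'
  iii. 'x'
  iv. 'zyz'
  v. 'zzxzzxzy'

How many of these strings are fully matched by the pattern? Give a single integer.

i → match
ii → no match
iii → match
iv → match
v → no match
Total matched: 3

3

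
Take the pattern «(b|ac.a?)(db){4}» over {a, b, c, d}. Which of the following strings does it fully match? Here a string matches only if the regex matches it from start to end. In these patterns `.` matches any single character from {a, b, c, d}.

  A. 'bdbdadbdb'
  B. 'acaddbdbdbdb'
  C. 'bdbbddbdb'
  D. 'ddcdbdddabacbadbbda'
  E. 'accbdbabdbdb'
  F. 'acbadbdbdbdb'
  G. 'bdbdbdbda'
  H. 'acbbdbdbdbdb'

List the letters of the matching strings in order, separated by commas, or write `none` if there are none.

A → no match
B → no match
C → no match
D → no match — must end with 'db'
E → no match
F → match
G → no match — must end with 'db'
H → no match

F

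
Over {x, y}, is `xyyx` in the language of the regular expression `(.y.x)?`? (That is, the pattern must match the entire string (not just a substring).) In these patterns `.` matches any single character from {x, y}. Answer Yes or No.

Yes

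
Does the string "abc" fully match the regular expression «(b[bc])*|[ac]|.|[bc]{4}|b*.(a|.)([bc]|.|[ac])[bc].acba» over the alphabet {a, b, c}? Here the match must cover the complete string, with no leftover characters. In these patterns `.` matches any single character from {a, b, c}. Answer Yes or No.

No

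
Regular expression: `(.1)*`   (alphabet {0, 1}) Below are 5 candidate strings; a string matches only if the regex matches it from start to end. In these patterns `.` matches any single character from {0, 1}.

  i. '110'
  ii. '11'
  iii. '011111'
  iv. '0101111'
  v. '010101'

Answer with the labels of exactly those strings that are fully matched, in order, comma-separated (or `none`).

i → no match
ii → match
iii → match
iv → no match
v → match

ii, iii, v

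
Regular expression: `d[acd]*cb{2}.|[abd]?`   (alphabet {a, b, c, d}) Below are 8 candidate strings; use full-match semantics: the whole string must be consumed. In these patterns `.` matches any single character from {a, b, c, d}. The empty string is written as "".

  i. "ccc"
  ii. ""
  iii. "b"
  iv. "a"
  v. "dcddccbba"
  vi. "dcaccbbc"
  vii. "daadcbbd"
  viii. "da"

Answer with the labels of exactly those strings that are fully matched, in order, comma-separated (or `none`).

ii, iii, iv, v, vi, vii

i → no match
ii → match
iii → match
iv → match
v → match
vi → match
vii → match
viii → no match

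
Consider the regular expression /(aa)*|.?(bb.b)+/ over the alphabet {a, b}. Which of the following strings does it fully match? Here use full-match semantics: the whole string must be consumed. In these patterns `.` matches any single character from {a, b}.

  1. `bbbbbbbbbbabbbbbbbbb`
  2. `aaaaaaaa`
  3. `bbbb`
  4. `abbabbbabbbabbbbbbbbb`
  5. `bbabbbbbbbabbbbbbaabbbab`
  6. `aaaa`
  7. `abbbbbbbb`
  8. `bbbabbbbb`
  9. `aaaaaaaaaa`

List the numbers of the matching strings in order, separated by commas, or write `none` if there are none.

1, 2, 3, 4, 6, 7, 8, 9

1 → match
2 → match
3 → match
4 → match
5 → no match
6 → match
7 → match
8 → match
9 → match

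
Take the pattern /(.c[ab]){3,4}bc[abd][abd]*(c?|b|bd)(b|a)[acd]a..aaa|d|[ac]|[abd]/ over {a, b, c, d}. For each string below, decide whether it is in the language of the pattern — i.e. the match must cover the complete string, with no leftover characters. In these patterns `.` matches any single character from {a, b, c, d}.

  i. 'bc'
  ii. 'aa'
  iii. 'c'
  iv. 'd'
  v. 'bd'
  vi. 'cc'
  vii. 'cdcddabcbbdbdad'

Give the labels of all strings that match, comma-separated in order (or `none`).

iii, iv

i → no match
ii → no match
iii → match
iv → match
v → no match
vi → no match
vii → no match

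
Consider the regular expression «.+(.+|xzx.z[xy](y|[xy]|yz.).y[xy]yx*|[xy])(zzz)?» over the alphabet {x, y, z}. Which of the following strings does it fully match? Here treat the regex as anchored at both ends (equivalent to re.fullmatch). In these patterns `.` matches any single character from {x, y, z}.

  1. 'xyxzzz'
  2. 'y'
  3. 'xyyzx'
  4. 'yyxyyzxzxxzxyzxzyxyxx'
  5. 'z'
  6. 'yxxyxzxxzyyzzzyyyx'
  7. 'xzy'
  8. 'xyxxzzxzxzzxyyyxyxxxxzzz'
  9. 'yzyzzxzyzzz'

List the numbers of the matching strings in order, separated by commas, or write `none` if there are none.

1, 3, 4, 6, 7, 8, 9

1 → match
2 → no match
3 → match
4 → match
5 → no match
6 → match
7 → match
8 → match
9 → match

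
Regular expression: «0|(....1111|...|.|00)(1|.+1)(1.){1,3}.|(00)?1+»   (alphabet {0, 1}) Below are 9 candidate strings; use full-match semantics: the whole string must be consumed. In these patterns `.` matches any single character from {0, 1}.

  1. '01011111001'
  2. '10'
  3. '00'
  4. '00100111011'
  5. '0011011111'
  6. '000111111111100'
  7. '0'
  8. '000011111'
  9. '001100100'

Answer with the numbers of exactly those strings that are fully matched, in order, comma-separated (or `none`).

5, 6, 7, 8

1. '01011111001' → no match
2. '10' → no match
3. '00' → no match
4. '00100111011' → no match
5. '0011011111' → match
6 → match
7. '0' → match
8. '000011111' → match
9. '001100100' → no match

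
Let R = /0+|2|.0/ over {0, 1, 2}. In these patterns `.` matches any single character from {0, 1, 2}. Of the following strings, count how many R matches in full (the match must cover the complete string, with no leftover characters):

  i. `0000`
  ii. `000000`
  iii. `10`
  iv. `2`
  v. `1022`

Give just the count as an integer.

i. `0000` → match
ii. `000000` → match
iii. `10` → match
iv. `2` → match
v. `1022` → no match
Total matched: 4

4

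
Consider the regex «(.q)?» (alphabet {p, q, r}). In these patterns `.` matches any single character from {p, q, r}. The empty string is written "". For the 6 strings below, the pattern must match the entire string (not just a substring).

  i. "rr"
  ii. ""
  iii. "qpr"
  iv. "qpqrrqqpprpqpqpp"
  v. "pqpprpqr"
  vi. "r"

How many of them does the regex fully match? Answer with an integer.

1

i. "rr" → no match
ii. "" → match
iii. "qpr" → no match
iv → no match
v. "pqpprpqr" → no match
vi. "r" → no match
Total matched: 1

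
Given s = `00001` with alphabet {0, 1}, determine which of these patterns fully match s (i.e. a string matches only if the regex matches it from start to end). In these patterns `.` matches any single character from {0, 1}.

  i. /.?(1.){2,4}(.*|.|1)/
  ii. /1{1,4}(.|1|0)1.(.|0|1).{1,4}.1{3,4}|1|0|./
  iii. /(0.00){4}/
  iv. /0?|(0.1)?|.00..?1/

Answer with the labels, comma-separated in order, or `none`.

iv

i → no match
ii → no match
iii → no match — must end with `00`
iv → match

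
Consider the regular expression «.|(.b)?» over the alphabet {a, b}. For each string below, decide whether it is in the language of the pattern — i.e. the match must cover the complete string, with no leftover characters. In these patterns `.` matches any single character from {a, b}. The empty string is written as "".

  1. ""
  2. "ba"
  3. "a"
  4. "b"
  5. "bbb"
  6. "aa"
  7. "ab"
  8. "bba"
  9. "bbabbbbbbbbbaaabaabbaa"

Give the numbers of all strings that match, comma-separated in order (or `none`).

1 → match
2 → no match
3 → match
4 → match
5 → no match
6 → no match
7 → match
8 → no match
9 → no match

1, 3, 4, 7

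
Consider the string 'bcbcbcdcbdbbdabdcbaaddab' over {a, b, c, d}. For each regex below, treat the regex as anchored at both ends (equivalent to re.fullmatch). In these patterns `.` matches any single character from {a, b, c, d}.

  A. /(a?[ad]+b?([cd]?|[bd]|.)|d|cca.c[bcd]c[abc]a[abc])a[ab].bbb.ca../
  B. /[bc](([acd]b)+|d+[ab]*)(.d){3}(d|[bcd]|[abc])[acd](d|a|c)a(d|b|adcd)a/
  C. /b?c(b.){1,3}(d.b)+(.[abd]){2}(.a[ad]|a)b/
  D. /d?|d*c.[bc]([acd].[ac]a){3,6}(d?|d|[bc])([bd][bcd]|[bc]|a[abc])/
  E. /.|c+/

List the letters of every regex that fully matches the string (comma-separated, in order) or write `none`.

A → no match
B → no match — must end with 'a'
C → match
D → no match
E → no match

C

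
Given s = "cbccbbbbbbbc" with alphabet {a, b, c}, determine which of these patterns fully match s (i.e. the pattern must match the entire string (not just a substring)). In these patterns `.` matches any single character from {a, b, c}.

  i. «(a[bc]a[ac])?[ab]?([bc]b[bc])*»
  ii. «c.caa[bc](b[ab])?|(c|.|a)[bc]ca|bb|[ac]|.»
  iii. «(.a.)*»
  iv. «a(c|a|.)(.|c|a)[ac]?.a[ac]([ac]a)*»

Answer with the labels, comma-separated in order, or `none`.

i

i → match
ii → no match
iii → no match
iv → no match — must start with "a"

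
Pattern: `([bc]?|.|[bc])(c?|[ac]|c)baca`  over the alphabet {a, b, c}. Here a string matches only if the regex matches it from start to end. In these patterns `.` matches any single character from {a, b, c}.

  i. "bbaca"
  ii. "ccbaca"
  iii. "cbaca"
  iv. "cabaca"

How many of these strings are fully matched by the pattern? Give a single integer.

4

i → match
ii → match
iii → match
iv → match
Total matched: 4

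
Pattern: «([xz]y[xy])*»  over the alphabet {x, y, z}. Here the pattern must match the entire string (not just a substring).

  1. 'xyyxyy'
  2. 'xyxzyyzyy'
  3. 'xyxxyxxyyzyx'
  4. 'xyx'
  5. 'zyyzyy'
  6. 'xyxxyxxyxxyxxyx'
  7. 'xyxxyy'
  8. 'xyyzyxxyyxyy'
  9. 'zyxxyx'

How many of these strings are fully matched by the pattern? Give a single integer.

1. 'xyyxyy' → match
2. 'xyxzyyzyy' → match
3. 'xyxxyxxyyzyx' → match
4. 'xyx' → match
5. 'zyyzyy' → match
6 → match
7. 'xyxxyy' → match
8. 'xyyzyxxyyxyy' → match
9. 'zyxxyx' → match
Total matched: 9

9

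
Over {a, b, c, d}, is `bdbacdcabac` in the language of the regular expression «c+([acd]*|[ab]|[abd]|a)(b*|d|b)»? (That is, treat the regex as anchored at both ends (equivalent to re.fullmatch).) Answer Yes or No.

Every match must start with `c`, but `bdbacdcabac` does not.

No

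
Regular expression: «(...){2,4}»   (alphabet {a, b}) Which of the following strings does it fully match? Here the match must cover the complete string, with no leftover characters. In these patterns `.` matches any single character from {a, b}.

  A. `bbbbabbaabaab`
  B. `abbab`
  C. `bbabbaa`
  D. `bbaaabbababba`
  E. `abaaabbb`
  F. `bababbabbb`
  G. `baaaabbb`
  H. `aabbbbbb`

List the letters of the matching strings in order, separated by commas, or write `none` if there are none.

A → no match
B → no match
C → no match
D → no match
E → no match
F → no match
G → no match
H → no match

none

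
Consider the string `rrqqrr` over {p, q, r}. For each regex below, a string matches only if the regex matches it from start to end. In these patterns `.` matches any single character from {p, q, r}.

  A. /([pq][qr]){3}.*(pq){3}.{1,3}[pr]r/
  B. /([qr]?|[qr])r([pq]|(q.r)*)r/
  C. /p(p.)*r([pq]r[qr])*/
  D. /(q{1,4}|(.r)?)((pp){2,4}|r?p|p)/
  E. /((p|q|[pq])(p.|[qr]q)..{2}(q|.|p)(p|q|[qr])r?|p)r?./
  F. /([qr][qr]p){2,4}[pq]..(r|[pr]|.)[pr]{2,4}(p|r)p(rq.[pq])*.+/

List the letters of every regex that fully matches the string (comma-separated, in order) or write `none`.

B

A → no match
B → match
C → no match — must start with `p`
D → no match
E → no match
F → no match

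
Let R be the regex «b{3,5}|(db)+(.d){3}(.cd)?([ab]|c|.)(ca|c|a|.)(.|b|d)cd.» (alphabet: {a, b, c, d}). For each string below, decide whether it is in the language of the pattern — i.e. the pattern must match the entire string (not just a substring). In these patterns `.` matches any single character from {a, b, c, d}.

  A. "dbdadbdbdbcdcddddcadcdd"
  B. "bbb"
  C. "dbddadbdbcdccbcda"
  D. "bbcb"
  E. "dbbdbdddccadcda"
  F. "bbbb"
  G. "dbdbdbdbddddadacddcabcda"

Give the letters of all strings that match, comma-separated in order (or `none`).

A → no match
B → match
C → match
D → no match
E → match
F → match
G → match

B, C, E, F, G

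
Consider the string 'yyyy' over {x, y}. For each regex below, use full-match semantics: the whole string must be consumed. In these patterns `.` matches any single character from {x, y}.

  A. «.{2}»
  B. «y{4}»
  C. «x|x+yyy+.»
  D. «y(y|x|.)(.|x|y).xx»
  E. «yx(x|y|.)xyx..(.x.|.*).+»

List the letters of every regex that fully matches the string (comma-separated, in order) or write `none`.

B

A → no match
B → match
C → no match — must start with 'x'
D → no match — must end with 'xx'
E → no match — must start with 'yx'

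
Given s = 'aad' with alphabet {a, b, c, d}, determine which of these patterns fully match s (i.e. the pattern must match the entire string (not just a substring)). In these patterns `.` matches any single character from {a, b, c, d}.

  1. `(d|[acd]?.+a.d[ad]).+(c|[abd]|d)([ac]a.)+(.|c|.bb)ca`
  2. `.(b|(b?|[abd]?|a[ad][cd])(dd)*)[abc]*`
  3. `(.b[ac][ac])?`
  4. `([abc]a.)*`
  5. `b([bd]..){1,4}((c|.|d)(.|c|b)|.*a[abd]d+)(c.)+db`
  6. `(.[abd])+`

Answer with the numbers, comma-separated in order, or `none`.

4

1 → no match — must end with 'ca'
2 → no match
3 → no match
4 → match
5 → no match — must start with 'b'
6 → no match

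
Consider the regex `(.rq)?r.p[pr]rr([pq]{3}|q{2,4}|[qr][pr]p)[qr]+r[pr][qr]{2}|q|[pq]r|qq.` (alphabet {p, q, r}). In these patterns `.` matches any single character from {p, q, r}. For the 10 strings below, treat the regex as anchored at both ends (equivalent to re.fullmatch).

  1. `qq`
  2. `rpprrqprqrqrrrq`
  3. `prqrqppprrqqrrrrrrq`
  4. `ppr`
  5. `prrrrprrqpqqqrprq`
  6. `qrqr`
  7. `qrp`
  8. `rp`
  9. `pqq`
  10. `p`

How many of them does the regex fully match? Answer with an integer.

1 → no match
2 → no match
3 → no match
4 → no match
5 → no match
6 → no match
7 → no match
8 → no match
9 → no match
10 → no match
Total matched: 0

0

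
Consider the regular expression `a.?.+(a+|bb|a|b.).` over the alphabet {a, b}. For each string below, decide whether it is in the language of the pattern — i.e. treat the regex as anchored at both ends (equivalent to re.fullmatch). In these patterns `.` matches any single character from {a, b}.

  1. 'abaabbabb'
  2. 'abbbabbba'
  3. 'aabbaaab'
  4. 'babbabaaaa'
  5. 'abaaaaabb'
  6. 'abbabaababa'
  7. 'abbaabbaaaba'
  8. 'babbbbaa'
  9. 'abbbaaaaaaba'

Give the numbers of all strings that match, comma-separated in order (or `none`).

2, 3

1 → no match
2 → match
3 → match
4 → no match — must start with 'a'
5 → no match
6 → no match
7 → no match
8 → no match — must start with 'a'
9 → no match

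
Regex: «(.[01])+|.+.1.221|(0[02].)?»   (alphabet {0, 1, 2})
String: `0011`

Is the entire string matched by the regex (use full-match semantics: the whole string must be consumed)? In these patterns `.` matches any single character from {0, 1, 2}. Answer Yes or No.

Yes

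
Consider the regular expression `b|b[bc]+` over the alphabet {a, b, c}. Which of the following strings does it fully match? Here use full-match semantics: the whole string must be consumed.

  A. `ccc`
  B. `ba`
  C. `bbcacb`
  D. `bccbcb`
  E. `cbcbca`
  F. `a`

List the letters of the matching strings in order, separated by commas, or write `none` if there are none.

D

A → no match — must start with `b`
B → no match
C → no match
D → match
E → no match — must start with `b`
F → no match — must start with `b`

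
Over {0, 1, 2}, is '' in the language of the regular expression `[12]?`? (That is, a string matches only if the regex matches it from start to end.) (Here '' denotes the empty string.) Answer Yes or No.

Yes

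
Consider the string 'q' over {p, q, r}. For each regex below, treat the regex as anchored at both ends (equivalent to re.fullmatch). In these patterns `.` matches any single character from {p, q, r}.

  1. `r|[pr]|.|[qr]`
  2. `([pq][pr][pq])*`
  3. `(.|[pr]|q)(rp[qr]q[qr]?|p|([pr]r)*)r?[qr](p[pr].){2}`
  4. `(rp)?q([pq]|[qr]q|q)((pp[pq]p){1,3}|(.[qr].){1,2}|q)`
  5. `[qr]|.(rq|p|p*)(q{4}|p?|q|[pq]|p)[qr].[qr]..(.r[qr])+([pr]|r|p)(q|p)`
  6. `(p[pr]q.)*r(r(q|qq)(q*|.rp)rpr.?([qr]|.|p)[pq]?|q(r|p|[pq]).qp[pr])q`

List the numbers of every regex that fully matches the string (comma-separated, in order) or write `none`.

1 → match
2 → no match
3 → no match
4 → no match
5 → match
6 → no match

1, 5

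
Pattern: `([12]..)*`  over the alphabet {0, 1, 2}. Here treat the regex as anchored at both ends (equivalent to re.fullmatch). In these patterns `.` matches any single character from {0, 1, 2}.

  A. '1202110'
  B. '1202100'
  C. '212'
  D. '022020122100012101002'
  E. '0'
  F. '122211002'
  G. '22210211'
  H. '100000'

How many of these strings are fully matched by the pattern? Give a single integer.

A → no match
B → no match
C → match
D → no match
E → no match
F → no match
G → no match
H → no match
Total matched: 1

1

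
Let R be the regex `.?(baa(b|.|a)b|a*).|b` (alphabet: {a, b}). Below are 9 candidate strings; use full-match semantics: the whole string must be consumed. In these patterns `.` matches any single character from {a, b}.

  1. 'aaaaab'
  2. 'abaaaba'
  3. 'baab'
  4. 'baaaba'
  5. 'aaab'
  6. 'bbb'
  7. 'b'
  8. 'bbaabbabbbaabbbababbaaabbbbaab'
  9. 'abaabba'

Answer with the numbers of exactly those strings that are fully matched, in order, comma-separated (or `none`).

1, 2, 3, 4, 5, 7, 9

1 → match
2 → match
3 → match
4 → match
5 → match
6 → no match
7 → match
8 → no match
9 → match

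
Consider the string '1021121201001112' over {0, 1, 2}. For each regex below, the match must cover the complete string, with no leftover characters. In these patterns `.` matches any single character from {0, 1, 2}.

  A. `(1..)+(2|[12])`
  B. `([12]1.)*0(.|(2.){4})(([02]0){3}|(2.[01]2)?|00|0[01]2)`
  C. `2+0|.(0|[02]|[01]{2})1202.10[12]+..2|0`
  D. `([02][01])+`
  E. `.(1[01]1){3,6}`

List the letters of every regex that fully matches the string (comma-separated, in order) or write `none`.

A → match
B → no match
C → no match
D → no match
E → no match — must end with '1'

A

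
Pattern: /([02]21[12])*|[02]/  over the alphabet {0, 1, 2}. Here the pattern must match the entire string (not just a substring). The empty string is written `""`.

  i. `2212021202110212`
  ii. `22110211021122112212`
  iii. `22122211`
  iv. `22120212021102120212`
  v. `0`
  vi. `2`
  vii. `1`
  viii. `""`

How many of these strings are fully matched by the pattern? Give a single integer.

i → match
ii → match
iii → match
iv → match
v → match
vi → match
vii → no match
viii → match
Total matched: 7

7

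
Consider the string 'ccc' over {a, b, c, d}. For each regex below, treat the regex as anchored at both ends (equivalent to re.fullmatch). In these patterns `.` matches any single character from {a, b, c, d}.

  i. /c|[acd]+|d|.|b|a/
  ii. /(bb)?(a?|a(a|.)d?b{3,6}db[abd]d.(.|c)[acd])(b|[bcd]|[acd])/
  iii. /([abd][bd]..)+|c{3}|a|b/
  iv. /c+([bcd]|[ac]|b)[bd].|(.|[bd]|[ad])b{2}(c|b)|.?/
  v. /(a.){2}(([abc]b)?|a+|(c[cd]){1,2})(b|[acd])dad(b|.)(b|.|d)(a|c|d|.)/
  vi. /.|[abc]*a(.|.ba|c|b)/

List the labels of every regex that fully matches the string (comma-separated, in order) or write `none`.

i, iii

i → match
ii → no match
iii → match
iv → no match
v → no match — must start with 'a'
vi → no match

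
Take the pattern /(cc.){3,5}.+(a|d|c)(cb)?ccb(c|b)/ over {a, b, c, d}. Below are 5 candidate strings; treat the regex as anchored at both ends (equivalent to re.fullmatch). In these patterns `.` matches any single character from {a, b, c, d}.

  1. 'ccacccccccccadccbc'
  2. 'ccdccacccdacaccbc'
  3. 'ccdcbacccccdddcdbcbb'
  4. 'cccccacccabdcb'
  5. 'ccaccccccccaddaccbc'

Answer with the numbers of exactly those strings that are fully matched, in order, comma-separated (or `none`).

1, 2, 5

1 → match
2 → match
3 → no match
4 → no match
5 → match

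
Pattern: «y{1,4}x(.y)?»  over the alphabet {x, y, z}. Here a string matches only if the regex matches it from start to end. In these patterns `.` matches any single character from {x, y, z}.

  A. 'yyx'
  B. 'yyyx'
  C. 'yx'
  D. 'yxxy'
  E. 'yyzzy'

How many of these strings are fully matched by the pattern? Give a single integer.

4

A → match
B → match
C → match
D → match
E → no match
Total matched: 4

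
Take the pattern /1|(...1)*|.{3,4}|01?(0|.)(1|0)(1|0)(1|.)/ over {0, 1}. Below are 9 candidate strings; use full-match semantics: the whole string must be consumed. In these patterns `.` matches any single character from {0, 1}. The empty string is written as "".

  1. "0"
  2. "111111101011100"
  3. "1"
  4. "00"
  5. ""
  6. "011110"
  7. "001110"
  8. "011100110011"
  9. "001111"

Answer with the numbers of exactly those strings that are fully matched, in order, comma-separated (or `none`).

1 → no match
2 → no match
3 → match
4 → no match
5 → match
6 → match
7 → no match
8 → match
9 → no match

3, 5, 6, 8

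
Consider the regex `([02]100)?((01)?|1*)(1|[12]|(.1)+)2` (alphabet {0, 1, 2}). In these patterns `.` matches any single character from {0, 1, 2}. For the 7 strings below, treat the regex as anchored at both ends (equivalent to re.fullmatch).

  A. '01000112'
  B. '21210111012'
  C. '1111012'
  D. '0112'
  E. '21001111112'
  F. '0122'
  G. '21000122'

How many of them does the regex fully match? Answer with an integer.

A. '01000112' → match
B. '21210111012' → match
C. '1111012' → match
D. '0112' → match
E. '21001111112' → match
F. '0122' → match
G. '21000122' → match
Total matched: 7

7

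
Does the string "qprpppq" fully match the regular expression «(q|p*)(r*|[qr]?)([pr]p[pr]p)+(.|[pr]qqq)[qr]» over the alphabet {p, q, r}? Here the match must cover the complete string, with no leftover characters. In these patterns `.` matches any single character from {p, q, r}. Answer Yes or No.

No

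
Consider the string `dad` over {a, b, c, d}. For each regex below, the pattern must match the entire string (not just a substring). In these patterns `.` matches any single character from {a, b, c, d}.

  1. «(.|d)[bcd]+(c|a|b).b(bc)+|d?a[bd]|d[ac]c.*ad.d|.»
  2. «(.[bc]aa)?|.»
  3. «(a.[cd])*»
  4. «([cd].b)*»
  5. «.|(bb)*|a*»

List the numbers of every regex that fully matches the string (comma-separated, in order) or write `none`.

1 → match
2 → no match
3 → no match
4 → no match
5 → no match

1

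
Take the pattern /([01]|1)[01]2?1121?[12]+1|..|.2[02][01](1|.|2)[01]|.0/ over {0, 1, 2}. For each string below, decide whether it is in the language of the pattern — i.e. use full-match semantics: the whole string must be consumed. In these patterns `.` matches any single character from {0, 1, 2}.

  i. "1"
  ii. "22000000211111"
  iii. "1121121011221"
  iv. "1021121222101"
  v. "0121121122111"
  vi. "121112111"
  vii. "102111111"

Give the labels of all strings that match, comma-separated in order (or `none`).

i → no match
ii → no match
iii → no match
iv → no match
v → match
vi → no match
vii → no match

v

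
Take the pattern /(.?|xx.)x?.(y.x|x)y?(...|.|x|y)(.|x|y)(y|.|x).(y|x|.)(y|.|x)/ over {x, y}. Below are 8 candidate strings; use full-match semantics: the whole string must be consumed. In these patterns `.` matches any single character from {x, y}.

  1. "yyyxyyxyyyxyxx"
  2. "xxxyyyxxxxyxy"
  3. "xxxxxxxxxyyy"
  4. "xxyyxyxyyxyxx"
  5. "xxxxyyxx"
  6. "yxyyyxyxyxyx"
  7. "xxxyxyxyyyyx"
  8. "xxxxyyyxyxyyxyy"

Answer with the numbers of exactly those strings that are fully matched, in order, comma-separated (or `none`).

1 → no match
2 → match
3 → match
4 → match
5 → match
6 → match
7 → match
8 → match

2, 3, 4, 5, 6, 7, 8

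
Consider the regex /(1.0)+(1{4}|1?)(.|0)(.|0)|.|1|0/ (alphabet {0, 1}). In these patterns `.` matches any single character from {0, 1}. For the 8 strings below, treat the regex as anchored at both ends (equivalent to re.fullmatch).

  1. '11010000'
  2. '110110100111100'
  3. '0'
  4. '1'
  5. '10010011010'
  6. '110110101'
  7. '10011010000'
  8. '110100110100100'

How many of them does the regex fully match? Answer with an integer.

1. '11010000' → match
2 → match
3. '0' → match
4. '1' → match
5. '10010011010' → match
6. '110110101' → match
7. '10011010000' → match
8 → match
Total matched: 8

8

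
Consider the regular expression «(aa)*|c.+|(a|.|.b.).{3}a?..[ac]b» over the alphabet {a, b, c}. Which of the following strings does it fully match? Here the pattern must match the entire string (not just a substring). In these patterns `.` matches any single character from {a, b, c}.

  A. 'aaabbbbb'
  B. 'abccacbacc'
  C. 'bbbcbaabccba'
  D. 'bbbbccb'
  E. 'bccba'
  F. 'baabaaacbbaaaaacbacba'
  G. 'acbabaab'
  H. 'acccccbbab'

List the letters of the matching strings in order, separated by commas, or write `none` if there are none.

G

A → no match
B → no match
C → no match
D → no match
E → no match
F → no match
G → match
H → no match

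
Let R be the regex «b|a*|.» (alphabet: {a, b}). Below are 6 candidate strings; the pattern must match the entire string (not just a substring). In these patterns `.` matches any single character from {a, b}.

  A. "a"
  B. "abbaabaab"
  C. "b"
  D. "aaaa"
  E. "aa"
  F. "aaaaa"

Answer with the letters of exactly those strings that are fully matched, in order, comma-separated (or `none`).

A → match
B → no match
C → match
D → match
E → match
F → match

A, C, D, E, F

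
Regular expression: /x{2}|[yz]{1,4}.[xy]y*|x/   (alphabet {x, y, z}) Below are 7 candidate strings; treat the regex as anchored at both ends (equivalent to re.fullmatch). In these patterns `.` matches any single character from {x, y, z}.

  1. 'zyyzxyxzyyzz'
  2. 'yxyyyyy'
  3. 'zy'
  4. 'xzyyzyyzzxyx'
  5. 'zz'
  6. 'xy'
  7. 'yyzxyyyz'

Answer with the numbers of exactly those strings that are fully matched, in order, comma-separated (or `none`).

2

1. 'zyyzxyxzyyzz' → no match
2. 'yxyyyyy' → match
3. 'zy' → no match
4. 'xzyyzyyzzxyx' → no match
5. 'zz' → no match
6. 'xy' → no match
7. 'yyzxyyyz' → no match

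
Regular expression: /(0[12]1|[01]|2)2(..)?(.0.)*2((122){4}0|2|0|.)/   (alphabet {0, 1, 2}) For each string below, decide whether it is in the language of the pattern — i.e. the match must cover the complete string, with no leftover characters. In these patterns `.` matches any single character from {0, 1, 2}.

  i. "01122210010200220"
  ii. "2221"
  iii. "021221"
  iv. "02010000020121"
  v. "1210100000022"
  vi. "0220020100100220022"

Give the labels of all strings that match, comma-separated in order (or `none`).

i → match
ii → match
iii → match
iv → no match
v → match
vi → match

i, ii, iii, v, vi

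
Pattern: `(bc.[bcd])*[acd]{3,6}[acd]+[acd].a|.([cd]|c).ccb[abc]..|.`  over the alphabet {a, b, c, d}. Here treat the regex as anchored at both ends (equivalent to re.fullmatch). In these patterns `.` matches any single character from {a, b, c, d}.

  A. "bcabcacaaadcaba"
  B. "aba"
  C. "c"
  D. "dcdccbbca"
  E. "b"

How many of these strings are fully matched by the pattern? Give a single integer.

4

A → match
B → no match
C → match
D → match
E → match
Total matched: 4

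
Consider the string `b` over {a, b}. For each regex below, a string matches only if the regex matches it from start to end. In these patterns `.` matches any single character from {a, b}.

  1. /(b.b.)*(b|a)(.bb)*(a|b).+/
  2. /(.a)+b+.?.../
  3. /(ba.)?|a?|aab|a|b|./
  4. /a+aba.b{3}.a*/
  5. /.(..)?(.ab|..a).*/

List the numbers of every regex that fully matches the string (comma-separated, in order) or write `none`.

1 → no match
2 → no match
3 → match
4 → no match — must start with `a`
5 → no match

3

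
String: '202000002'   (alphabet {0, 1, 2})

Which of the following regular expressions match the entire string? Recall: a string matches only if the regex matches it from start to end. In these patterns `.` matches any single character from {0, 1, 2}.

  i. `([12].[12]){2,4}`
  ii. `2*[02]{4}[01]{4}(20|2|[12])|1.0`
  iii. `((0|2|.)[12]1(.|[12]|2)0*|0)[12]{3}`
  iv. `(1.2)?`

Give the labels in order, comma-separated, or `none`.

ii

i → no match
ii → match
iii → no match
iv → no match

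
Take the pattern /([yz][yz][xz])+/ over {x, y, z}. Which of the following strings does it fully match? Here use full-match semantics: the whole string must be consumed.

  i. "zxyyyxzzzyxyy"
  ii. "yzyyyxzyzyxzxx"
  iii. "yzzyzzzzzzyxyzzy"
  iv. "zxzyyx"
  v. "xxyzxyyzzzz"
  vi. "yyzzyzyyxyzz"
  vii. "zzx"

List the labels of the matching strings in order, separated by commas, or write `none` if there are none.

i → no match
ii → no match
iii → no match
iv → no match
v → no match
vi → match
vii → match

vi, vii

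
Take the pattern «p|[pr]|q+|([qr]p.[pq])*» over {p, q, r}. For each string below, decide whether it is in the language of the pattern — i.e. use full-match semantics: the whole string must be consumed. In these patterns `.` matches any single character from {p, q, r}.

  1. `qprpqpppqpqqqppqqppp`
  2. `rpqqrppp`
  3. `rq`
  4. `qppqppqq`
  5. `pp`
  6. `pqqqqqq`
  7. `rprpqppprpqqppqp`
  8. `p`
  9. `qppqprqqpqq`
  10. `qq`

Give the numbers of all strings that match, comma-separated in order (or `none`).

1 → match
2 → match
3 → no match
4 → no match
5 → no match
6 → no match
7 → no match
8 → match
9 → no match
10 → match

1, 2, 8, 10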